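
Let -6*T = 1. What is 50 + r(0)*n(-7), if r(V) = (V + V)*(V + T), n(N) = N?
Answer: 50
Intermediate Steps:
T = -1/6 (T = -1/6*1 = -1/6 ≈ -0.16667)
r(V) = 2*V*(-1/6 + V) (r(V) = (V + V)*(V - 1/6) = (2*V)*(-1/6 + V) = 2*V*(-1/6 + V))
50 + r(0)*n(-7) = 50 + ((1/3)*0*(-1 + 6*0))*(-7) = 50 + ((1/3)*0*(-1 + 0))*(-7) = 50 + ((1/3)*0*(-1))*(-7) = 50 + 0*(-7) = 50 + 0 = 50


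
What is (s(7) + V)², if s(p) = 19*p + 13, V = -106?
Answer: 1600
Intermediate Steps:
s(p) = 13 + 19*p
(s(7) + V)² = ((13 + 19*7) - 106)² = ((13 + 133) - 106)² = (146 - 106)² = 40² = 1600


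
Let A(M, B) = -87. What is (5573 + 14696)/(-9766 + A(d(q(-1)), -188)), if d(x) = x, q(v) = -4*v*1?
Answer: -20269/9853 ≈ -2.0571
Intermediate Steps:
q(v) = -4*v
(5573 + 14696)/(-9766 + A(d(q(-1)), -188)) = (5573 + 14696)/(-9766 - 87) = 20269/(-9853) = 20269*(-1/9853) = -20269/9853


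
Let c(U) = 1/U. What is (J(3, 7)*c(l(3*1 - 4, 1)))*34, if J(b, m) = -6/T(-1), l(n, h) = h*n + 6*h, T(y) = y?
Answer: 204/5 ≈ 40.800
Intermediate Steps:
l(n, h) = 6*h + h*n
c(U) = 1/U
J(b, m) = 6 (J(b, m) = -6/(-1) = -6*(-1) = 6)
(J(3, 7)*c(l(3*1 - 4, 1)))*34 = (6/((1*(6 + (3*1 - 4)))))*34 = (6/((1*(6 + (3 - 4)))))*34 = (6/((1*(6 - 1))))*34 = (6/((1*5)))*34 = (6/5)*34 = 204/5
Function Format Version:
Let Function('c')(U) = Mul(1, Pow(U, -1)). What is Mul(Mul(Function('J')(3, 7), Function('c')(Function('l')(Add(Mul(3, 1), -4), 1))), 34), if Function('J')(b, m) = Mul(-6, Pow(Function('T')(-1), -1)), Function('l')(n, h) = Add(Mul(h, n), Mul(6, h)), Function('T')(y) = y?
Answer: Rational(204, 5) ≈ 40.800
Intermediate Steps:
Function('l')(n, h) = Add(Mul(6, h), Mul(h, n))
Function('c')(U) = Pow(U, -1)
Function('J')(b, m) = 6 (Function('J')(b, m) = Mul(-6, Pow(-1, -1)) = Mul(-6, -1) = 6)
Mul(Mul(Function('J')(3, 7), Function('c')(Function('l')(Add(Mul(3, 1), -4), 1))), 34) = Mul(Mul(6, Pow(Mul(1, Add(6, Add(Mul(3, 1), -4))), -1)), 34) = Mul(Mul(6, Pow(Mul(1, Add(6, Add(3, -4))), -1)), 34) = Mul(Mul(6, Pow(Mul(1, Add(6, -1)), -1)), 34) = Mul(Mul(6, Pow(Mul(1, 5), -1)), 34) = Mul(Mul(6, Pow(5, -1)), 34) = Mul(Mul(6, Rational(1, 5)), 34) = Mul(Rational(6, 5), 34) = Rational(204, 5)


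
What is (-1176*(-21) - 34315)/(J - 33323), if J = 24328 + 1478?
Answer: 9619/7517 ≈ 1.2796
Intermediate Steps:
J = 25806
(-1176*(-21) - 34315)/(J - 33323) = (-1176*(-21) - 34315)/(25806 - 33323) = (24696 - 34315)/(-7517) = -9619*(-1/7517) = 9619/7517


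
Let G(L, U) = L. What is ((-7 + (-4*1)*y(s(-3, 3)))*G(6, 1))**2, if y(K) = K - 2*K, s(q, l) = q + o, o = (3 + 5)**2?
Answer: 2022084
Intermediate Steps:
o = 64 (o = 8**2 = 64)
s(q, l) = 64 + q (s(q, l) = q + 64 = 64 + q)
y(K) = -K
((-7 + (-4*1)*y(s(-3, 3)))*G(6, 1))**2 = ((-7 + (-4*1)*(-(64 - 3)))*6)**2 = ((-7 - (-4)*61)*6)**2 = ((-7 - 4*(-61))*6)**2 = ((-7 + 244)*6)**2 = (237*6)**2 = 1422**2 = 2022084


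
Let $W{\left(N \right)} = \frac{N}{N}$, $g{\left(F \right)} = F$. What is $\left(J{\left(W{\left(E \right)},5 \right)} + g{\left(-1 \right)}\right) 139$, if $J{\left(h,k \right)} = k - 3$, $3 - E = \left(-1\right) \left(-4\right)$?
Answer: $139$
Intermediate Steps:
$E = -1$ ($E = 3 - \left(-1\right) \left(-4\right) = 3 - 4 = -1$)
$W{\left(N \right)} = 1$
$J{\left(h,k \right)} = -3 + k$
$\left(J{\left(W{\left(E \right)},5 \right)} + g{\left(-1 \right)}\right) 139 = \left(\left(-3 + 5\right) - 1\right) 139 = \left(2 - 1\right) 139 = 1 \cdot 139 = 139$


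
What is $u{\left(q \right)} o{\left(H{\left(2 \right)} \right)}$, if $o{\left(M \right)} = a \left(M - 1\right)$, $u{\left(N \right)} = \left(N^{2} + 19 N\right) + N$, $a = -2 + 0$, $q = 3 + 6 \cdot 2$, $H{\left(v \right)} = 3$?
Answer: $-2100$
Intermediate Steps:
$q = 15$ ($q = 3 + 12 = 15$)
$a = -2$
$u{\left(N \right)} = N^{2} + 20 N$
$o{\left(M \right)} = 2 - 2 M$ ($o{\left(M \right)} = - 2 \left(M - 1\right) = - 2 \left(-1 + M\right) = 2 - 2 M$)
$u{\left(q \right)} o{\left(H{\left(2 \right)} \right)} = 15 \left(20 + 15\right) \left(2 - 6\right) = 15 \cdot 35 \left(2 - 6\right) = 525 \left(-4\right) = -2100$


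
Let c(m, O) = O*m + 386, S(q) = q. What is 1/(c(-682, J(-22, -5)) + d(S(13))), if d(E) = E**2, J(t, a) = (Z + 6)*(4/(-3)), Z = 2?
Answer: 3/23489 ≈ 0.00012772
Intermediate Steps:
J(t, a) = -32/3 (J(t, a) = (2 + 6)*(4/(-3)) = 8*(4*(-1/3)) = 8*(-4/3) = -32/3)
c(m, O) = 386 + O*m
1/(c(-682, J(-22, -5)) + d(S(13))) = 1/((386 - 32/3*(-682)) + 13**2) = 1/((386 + 21824/3) + 169) = 1/(22982/3 + 169) = 1/(23489/3) = 3/23489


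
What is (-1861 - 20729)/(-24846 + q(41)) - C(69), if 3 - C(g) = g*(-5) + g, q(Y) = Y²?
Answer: -1288089/4633 ≈ -278.02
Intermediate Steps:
C(g) = 3 + 4*g (C(g) = 3 - (g*(-5) + g) = 3 - (-5*g + g) = 3 - (-4)*g = 3 + 4*g)
(-1861 - 20729)/(-24846 + q(41)) - C(69) = (-1861 - 20729)/(-24846 + 41²) - (3 + 4*69) = -22590/(-24846 + 1681) - (3 + 276) = -22590/(-23165) - 1*279 = -22590*(-1/23165) - 279 = 4518/4633 - 279 = -1288089/4633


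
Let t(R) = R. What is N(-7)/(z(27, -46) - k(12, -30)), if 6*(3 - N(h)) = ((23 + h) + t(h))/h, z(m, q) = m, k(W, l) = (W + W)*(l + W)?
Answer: 5/714 ≈ 0.0070028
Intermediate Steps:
k(W, l) = 2*W*(W + l) (k(W, l) = (2*W)*(W + l) = 2*W*(W + l))
N(h) = 3 - (23 + 2*h)/(6*h) (N(h) = 3 - ((23 + h) + h)/(6*h) = 3 - (23 + 2*h)/(6*h))
N(-7)/(z(27, -46) - k(12, -30)) = ((1/6)*(-23 + 16*(-7))/(-7))/(27 - 2*12*(12 - 30)) = ((1/6)*(-1/7)*(-23 - 112))/(27 - 2*12*(-18)) = ((1/6)*(-1/7)*(-135))/(27 - 1*(-432)) = 45/(14*(27 + 432)) = (45/14)/459 = (45/14)*(1/459) = 5/714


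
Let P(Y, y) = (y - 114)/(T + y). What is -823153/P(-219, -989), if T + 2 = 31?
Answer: -790226880/1103 ≈ -7.1643e+5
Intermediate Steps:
T = 29 (T = -2 + 31 = 29)
P(Y, y) = (-114 + y)/(29 + y) (P(Y, y) = (y - 114)/(29 + y) = (-114 + y)/(29 + y))
-823153/P(-219, -989) = -823153*(29 - 989)/(-114 - 989) = -823153/(-1103/(-960)) = -823153/((-1/960*(-1103))) = -823153/1103/960 = -823153*960/1103 = -790226880/1103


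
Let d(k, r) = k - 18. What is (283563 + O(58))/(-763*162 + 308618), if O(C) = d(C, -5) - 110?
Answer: 283493/185012 ≈ 1.5323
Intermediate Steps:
d(k, r) = -18 + k
O(C) = -128 + C (O(C) = (-18 + C) - 110 = -128 + C)
(283563 + O(58))/(-763*162 + 308618) = (283563 + (-128 + 58))/(-763*162 + 308618) = (283563 - 70)/(-123606 + 308618) = 283493/185012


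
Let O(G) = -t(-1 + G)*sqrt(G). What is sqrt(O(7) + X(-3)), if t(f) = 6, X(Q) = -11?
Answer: sqrt(-11 - 6*sqrt(7)) ≈ 5.1841*I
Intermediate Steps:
O(G) = -6*sqrt(G)
sqrt(O(7) + X(-3)) = sqrt(-6*sqrt(7) - 11) = sqrt(-11 - 6*sqrt(7))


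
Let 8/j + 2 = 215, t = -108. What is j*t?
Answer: -288/71 ≈ -4.0563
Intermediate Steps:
j = 8/213 (j = 8/(-2 + 215) = 8/213 ≈ 0.037559)
j*t = (8/213)*(-108) = -288/71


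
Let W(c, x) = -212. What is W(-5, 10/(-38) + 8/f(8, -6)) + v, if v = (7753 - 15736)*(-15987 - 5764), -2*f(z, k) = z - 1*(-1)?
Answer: 173638021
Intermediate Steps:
f(z, k) = -1/2 - z/2 (f(z, k) = -(z - 1*(-1))/2 = -(z + 1)/2 = -(1 + z)/2 = -1/2 - z/2)
v = 173638233 (v = -7983*(-21751) = 173638233)
W(-5, 10/(-38) + 8/f(8, -6)) + v = -212 + 173638233 = 173638021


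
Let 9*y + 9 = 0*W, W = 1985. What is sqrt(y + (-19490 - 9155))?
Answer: I*sqrt(28646) ≈ 169.25*I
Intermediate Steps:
y = -1 (y = -1 + (0*1985)/9 = -1 + (1/9)*0 = -1 + 0 = -1)
sqrt(y + (-19490 - 9155)) = sqrt(-1 + (-19490 - 9155)) = sqrt(-1 - 28645) = sqrt(-28646) = I*sqrt(28646)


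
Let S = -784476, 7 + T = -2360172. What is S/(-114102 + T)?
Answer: 784476/2474281 ≈ 0.31705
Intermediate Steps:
T = -2360179 (T = -7 - 2360172 = -2360179)
S/(-114102 + T) = -784476/(-114102 - 2360179) = -784476/(-2474281) = -784476*(-1/2474281) = 784476/2474281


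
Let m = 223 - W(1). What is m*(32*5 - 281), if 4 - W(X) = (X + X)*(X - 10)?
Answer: -24321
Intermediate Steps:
W(X) = 4 - 2*X*(-10 + X) (W(X) = 4 - (X + X)*(X - 10) = 4 - 2*X*(-10 + X))
m = 201 (m = 223 - (4 - 2*1² + 20*1) = 223 - (4 - 2*1 + 20) = 223 - (4 - 2 + 20) = 223 - 1*22 = 223 - 22 = 201)
m*(32*5 - 281) = 201*(32*5 - 281) = 201*(160 - 281) = 201*(-121) = -24321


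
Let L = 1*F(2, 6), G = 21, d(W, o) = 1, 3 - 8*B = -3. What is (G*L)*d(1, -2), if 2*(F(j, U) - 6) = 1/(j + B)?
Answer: 1428/11 ≈ 129.82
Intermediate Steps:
B = 3/4 (B = 3/8 - 1/8*(-3) = 3/8 + 3/8 = 3/4 ≈ 0.75000)
F(j, U) = 6 + 1/(2*(3/4 + j)) (F(j, U) = 6 + 1/(2*(j + 3/4)) = 6 + 1/(2*(3/4 + j)))
L = 68/11 (L = 1*(4*(5 + 6*2)/(3 + 4*2)) = 1*(4*(5 + 12)/(3 + 8)) = 1*(4*17/11) = 1*(4*(1/11)*17) = 1*(68/11) = 68/11 ≈ 6.1818)
(G*L)*d(1, -2) = (21*(68/11))*1 = (1428/11)*1 = 1428/11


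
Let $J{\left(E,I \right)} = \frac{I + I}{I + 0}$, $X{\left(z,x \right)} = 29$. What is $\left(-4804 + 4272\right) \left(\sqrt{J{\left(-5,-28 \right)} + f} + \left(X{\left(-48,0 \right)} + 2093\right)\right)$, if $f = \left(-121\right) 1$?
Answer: $-1128904 - 532 i \sqrt{119} \approx -1.1289 \cdot 10^{6} - 5803.4 i$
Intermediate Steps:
$f = -121$
$J{\left(E,I \right)} = 2$ ($J{\left(E,I \right)} = \frac{2 I}{I} = 2$)
$\left(-4804 + 4272\right) \left(\sqrt{J{\left(-5,-28 \right)} + f} + \left(X{\left(-48,0 \right)} + 2093\right)\right) = \left(-4804 + 4272\right) \left(\sqrt{2 - 121} + \left(29 + 2093\right)\right) = - 532 \left(\sqrt{-119} + 2122\right) = - 532 \left(i \sqrt{119} + 2122\right) = - 532 \left(2122 + i \sqrt{119}\right) = -1128904 - 532 i \sqrt{119}$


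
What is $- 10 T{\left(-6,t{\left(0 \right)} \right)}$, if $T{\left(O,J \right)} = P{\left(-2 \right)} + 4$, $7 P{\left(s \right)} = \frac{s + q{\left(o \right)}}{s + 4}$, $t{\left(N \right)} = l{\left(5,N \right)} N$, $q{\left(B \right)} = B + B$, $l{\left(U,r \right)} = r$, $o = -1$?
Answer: $- \frac{260}{7} \approx -37.143$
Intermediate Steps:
$q{\left(B \right)} = 2 B$
$t{\left(N \right)} = N^{2}$ ($t{\left(N \right)} = N N = N^{2}$)
$P{\left(s \right)} = \frac{-2 + s}{7 \left(4 + s\right)}$ ($P{\left(s \right)} = \frac{\left(s + 2 \left(-1\right)\right) \frac{1}{s + 4}}{7} = \frac{\left(s - 2\right) \frac{1}{4 + s}}{7} = \frac{\left(-2 + s\right) \frac{1}{4 + s}}{7} = \frac{\frac{1}{4 + s} \left(-2 + s\right)}{7} = \frac{-2 + s}{7 \left(4 + s\right)}$)
$T{\left(O,J \right)} = \frac{26}{7}$ ($T{\left(O,J \right)} = \frac{-2 - 2}{7 \left(4 - 2\right)} + 4 = \frac{1}{7} \cdot \frac{1}{2} \left(-4\right) + 4 = - \frac{2}{7} + 4 = \frac{26}{7}$)
$- 10 T{\left(-6,t{\left(0 \right)} \right)} = \left(-10\right) \frac{26}{7} = - \frac{260}{7}$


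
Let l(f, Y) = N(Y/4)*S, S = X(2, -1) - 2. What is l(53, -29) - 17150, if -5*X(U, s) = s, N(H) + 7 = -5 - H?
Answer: -342829/20 ≈ -17141.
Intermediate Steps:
N(H) = -12 - H (N(H) = -7 + (-5 - H) = -12 - H)
X(U, s) = -s/5
S = -9/5 (S = -⅕*(-1) - 2 = ⅕ - 2 = -9/5 ≈ -1.8000)
l(f, Y) = 108/5 + 9*Y/20 (l(f, Y) = (-12 - Y/4)*(-9/5) = 108/5 + 9*Y/20)
l(53, -29) - 17150 = (108/5 + (9/20)*(-29)) - 17150 = (108/5 - 261/20) - 17150 = 171/20 - 17150 = -342829/20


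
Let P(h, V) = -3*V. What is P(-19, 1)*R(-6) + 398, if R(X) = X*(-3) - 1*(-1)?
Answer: 341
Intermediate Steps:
R(X) = 1 - 3*X (R(X) = -3*X + 1 = 1 - 3*X)
P(-19, 1)*R(-6) + 398 = (-3*1)*(1 - 3*(-6)) + 398 = -3*(1 + 18) + 398 = -3*19 + 398 = -57 + 398 = 341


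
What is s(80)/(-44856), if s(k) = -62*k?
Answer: 620/5607 ≈ 0.11058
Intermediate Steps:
s(80)/(-44856) = -62*80/(-44856) = -4960*(-1/44856) = 620/5607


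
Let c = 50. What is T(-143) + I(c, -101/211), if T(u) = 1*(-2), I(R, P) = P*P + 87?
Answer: 3794486/44521 ≈ 85.229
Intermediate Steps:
I(R, P) = 87 + P**2 (I(R, P) = P**2 + 87 = 87 + P**2)
T(u) = -2
T(-143) + I(c, -101/211) = -2 + (87 + (-101/211)**2) = -2 + (87 + 10201/44521) = -2 + 3883528/44521 = 3794486/44521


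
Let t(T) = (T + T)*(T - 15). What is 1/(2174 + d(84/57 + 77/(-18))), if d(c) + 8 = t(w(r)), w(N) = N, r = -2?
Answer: 1/2234 ≈ 0.00044763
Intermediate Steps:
t(T) = 2*T*(-15 + T) (t(T) = (2*T)*(-15 + T) = 2*T*(-15 + T))
d(c) = 60 (d(c) = -8 + 2*(-2)*(-15 - 2) = -8 + 2*(-2)*(-17) = -8 + 68 = 60)
1/(2174 + d(84/57 + 77/(-18))) = 1/(2174 + 60) = 1/2234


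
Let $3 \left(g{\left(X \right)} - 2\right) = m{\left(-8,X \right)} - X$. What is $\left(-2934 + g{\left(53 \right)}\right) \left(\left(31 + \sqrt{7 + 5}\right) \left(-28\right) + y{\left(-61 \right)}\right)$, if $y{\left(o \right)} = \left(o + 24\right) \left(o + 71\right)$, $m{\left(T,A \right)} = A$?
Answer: $3629816 + 164192 \sqrt{3} \approx 3.9142 \cdot 10^{6}$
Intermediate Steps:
$y{\left(o \right)} = \left(24 + o\right) \left(71 + o\right)$
$g{\left(X \right)} = 2$ ($g{\left(X \right)} = 2 + \frac{X - X}{3} = 2 + \frac{1}{3} \cdot 0 = 2 + 0 = 2$)
$\left(-2934 + g{\left(53 \right)}\right) \left(\left(31 + \sqrt{7 + 5}\right) \left(-28\right) + y{\left(-61 \right)}\right) = \left(-2934 + 2\right) \left(\left(31 + \sqrt{7 + 5}\right) \left(-28\right) + \left(1704 + \left(-61\right)^{2} + 95 \left(-61\right)\right)\right) = - 2932 \left(\left(31 + \sqrt{12}\right) \left(-28\right) + \left(1704 + 3721 - 5795\right)\right) = - 2932 \left(\left(31 + 2 \sqrt{3}\right) \left(-28\right) - 370\right) = - 2932 \left(\left(-868 - 56 \sqrt{3}\right) - 370\right) = - 2932 \left(-1238 - 56 \sqrt{3}\right) = 3629816 + 164192 \sqrt{3}$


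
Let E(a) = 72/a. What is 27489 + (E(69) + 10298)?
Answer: 869125/23 ≈ 37788.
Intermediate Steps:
27489 + (E(69) + 10298) = 27489 + (72/69 + 10298) = 27489 + (72*(1/69) + 10298) = 27489 + (24/23 + 10298) = 27489 + 236878/23 = 869125/23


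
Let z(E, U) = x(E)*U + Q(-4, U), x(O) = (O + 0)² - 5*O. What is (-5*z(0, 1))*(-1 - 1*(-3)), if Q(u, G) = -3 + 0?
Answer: 30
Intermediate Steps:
Q(u, G) = -3
x(O) = O² - 5*O
z(E, U) = -3 + E*U*(-5 + E) (z(E, U) = (E*(-5 + E))*U - 3 = E*U*(-5 + E) - 3 = -3 + E*U*(-5 + E))
(-5*z(0, 1))*(-1 - 1*(-3)) = (-5*(-3 + 0*1*(-5 + 0)))*(-1 - 1*(-3)) = (-5*(-3 + 0*1*(-5)))*(-1 + 3) = -5*(-3 + 0)*2 = -5*(-3)*2 = 15*2 = 30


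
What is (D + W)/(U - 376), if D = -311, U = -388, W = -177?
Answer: 122/191 ≈ 0.63874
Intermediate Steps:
(D + W)/(U - 376) = (-311 - 177)/(-388 - 376) = -488/(-764) = -488*(-1/764) = 122/191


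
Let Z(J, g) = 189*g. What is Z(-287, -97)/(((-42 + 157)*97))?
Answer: -189/115 ≈ -1.6435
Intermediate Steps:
Z(-287, -97)/(((-42 + 157)*97)) = (189*(-97))/(((-42 + 157)*97)) = -18333/(115*97) = -18333/11155 = -18333*1/11155 = -189/115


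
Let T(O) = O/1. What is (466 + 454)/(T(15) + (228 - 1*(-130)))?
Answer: 920/373 ≈ 2.4665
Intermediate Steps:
T(O) = O (T(O) = O*1 = O)
(466 + 454)/(T(15) + (228 - 1*(-130))) = (466 + 454)/(15 + (228 - 1*(-130))) = 920/(15 + (228 + 130)) = 920/(15 + 358) = 920/373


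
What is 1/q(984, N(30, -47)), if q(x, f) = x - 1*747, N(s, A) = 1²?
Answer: 1/237 ≈ 0.0042194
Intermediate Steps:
N(s, A) = 1
q(x, f) = -747 + x (q(x, f) = x - 747 = -747 + x)
1/q(984, N(30, -47)) = 1/(-747 + 984) = 1/237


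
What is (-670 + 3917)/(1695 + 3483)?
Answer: 3247/5178 ≈ 0.62708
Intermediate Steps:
(-670 + 3917)/(1695 + 3483) = 3247/5178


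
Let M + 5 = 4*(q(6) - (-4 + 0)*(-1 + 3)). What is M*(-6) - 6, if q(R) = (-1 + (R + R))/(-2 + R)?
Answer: -234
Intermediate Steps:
q(R) = (-1 + 2*R)/(-2 + R)
M = 38 (M = -5 + 4*((-1 + 2*6)/(-2 + 6) - (-4 + 0)*(-1 + 3)) = -5 + 4*((-1 + 12)/4 - (-4)*2) = -5 + 4*((¼)*11 - 1*(-8)) = -5 + 4*(11/4 + 8) = -5 + 4*(43/4) = -5 + 43 = 38)
M*(-6) - 6 = 38*(-6) - 6 = -228 - 6 = -234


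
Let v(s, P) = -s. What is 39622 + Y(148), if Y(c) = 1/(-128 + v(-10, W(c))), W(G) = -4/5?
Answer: 4675395/118 ≈ 39622.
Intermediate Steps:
W(G) = -⅘ (W(G) = -4*⅕ = -⅘)
Y(c) = -1/118 (Y(c) = 1/(-128 - 1*(-10)) = 1/(-128 + 10) = 1/(-118) = -1/118)
39622 + Y(148) = 39622 - 1/118 = 4675395/118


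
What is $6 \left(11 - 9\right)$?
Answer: $12$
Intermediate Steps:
$6 \left(11 - 9\right) = 6 \cdot 2 = 12$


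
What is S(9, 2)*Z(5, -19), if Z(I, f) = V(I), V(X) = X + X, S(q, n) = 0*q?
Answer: 0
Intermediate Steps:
S(q, n) = 0
V(X) = 2*X
Z(I, f) = 2*I
S(9, 2)*Z(5, -19) = 0*(2*5) = 0*10 = 0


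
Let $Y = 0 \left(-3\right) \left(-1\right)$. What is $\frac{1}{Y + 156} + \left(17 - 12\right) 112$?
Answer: $\frac{87361}{156} \approx 560.01$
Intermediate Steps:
$Y = 0$ ($Y = 0 \left(-1\right) = 0$)
$\frac{1}{Y + 156} + \left(17 - 12\right) 112 = \frac{1}{0 + 156} + \left(17 - 12\right) 112 = \frac{1}{156} + \left(17 - 12\right) 112 = \frac{1}{156} + 5 \cdot 112 = \frac{1}{156} + 560 = \frac{87361}{156}$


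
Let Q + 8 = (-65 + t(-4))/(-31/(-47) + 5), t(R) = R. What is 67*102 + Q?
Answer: 1812473/266 ≈ 6813.8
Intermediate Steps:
Q = -5371/266 (Q = -8 + (-65 - 4)/(-31/(-47) + 5) = -8 - 69/(-31*(-1/47) + 5) = -8 - 69/(31/47 + 5) = -8 - 69/266/47 = -8 - 69*47/266 = -8 - 3243/266 = -5371/266 ≈ -20.192)
67*102 + Q = 67*102 - 5371/266 = 6834 - 5371/266 = 1812473/266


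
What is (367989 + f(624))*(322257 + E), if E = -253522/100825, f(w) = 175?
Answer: 11962130103698492/100825 ≈ 1.1864e+11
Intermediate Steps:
E = -253522/100825 (E = -253522*1/100825 = -253522/100825 ≈ -2.5145)
(367989 + f(624))*(322257 + E) = (367989 + 175)*(322257 - 253522/100825) = 368164*(32491308503/100825) = 11962130103698492/100825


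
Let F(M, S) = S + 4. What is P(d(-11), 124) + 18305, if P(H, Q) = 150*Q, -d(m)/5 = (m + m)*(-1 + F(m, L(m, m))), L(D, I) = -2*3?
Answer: 36905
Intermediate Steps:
L(D, I) = -6
F(M, S) = 4 + S
d(m) = 30*m (d(m) = -5*(m + m)*(-1 + (4 - 6)) = -5*2*m*(-1 - 2) = -5*2*m*(-3) = -(-30)*m = 30*m)
P(d(-11), 124) + 18305 = 150*124 + 18305 = 18600 + 18305 = 36905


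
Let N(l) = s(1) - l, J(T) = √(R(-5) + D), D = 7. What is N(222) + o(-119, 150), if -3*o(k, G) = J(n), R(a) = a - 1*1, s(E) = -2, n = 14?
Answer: -673/3 ≈ -224.33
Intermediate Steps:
R(a) = -1 + a (R(a) = a - 1 = -1 + a)
J(T) = 1 (J(T) = √((-1 - 5) + 7) = √(-6 + 7) = √1 = 1)
o(k, G) = -⅓ (o(k, G) = -⅓*1 = -⅓)
N(l) = -2 - l
N(222) + o(-119, 150) = (-2 - 1*222) - ⅓ = (-2 - 222) - ⅓ = -224 - ⅓ = -673/3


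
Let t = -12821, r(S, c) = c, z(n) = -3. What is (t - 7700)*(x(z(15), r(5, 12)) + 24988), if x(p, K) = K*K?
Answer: -515733772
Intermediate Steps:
x(p, K) = K²
(t - 7700)*(x(z(15), r(5, 12)) + 24988) = (-12821 - 7700)*(12² + 24988) = -20521*(144 + 24988) = -20521*25132 = -515733772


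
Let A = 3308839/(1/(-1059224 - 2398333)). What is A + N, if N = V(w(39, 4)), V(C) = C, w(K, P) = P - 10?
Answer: -11440499446329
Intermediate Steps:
w(K, P) = -10 + P
N = -6 (N = -10 + 4 = -6)
A = -11440499446323 (A = 3308839/(1/(-3457557)) = 3308839/(-1/3457557) = 3308839*(-3457557) = -11440499446323)
A + N = -11440499446323 - 6 = -11440499446329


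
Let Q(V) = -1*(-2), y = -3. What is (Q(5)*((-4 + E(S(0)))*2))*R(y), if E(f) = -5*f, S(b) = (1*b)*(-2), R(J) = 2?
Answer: -32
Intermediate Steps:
S(b) = -2*b (S(b) = b*(-2) = -2*b)
Q(V) = 2
(Q(5)*((-4 + E(S(0)))*2))*R(y) = (2*((-4 - (-10)*0)*2))*2 = (2*((-4 - 5*0)*2))*2 = (2*((-4 + 0)*2))*2 = (2*(-4*2))*2 = (2*(-8))*2 = -16*2 = -32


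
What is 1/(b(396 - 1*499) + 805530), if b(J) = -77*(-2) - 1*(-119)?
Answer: 1/805803 ≈ 1.2410e-6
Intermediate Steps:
b(J) = 273 (b(J) = 154 + 119 = 273)
1/(b(396 - 1*499) + 805530) = 1/(273 + 805530) = 1/805803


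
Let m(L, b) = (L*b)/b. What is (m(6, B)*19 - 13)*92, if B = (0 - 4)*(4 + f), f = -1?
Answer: 9292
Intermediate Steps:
B = -12 (B = (0 - 4)*(4 - 1) = -4*3 = -12)
m(L, b) = L
(m(6, B)*19 - 13)*92 = (6*19 - 13)*92 = (114 - 13)*92 = 101*92 = 9292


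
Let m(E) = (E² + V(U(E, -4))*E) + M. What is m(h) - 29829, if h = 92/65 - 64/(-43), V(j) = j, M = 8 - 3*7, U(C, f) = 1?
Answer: -233037896374/7812025 ≈ -29831.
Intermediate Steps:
M = -13 (M = 8 - 21 = -13)
h = 8116/2795 (h = 92*(1/65) - 64*(-1/43) = 92/65 + 64/43 = 8116/2795 ≈ 2.9038)
m(E) = -13 + E + E² (m(E) = (E² + 1*E) - 13 = (E² + E) - 13 = (E + E²) - 13 = -13 + E + E²)
m(h) - 29829 = (-13 + 8116/2795 + (8116/2795)²) - 29829 = (-13 + 8116/2795 + 65869456/7812025) - 29829 = -13002649/7812025 - 29829 = -233037896374/7812025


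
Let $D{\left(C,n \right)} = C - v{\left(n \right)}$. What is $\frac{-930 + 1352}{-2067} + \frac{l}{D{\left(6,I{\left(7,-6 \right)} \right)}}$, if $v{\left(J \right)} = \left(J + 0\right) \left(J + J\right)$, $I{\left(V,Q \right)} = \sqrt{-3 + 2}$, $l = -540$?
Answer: $- \frac{279889}{4134} \approx -67.704$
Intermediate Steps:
$I{\left(V,Q \right)} = i$ ($I{\left(V,Q \right)} = \sqrt{-1} = i$)
$v{\left(J \right)} = 2 J^{2}$ ($v{\left(J \right)} = J 2 J = 2 J^{2}$)
$D{\left(C,n \right)} = C - 2 n^{2}$
$\frac{-930 + 1352}{-2067} + \frac{l}{D{\left(6,I{\left(7,-6 \right)} \right)}} = \frac{-930 + 1352}{-2067} - \frac{540}{6 - 2 i^{2}} = 422 \left(- \frac{1}{2067}\right) - \frac{540}{6 - -2} = - \frac{422}{2067} - \frac{540}{6 + 2} = - \frac{422}{2067} - \frac{540}{8} = - \frac{422}{2067} - \frac{135}{2} = - \frac{279889}{4134}$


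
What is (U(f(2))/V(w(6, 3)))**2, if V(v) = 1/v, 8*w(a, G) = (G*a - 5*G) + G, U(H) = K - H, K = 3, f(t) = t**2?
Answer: 9/16 ≈ 0.56250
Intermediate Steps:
U(H) = 3 - H
w(a, G) = -G/2 + G*a/8 (w(a, G) = ((G*a - 5*G) + G)/8 = ((-5*G + G*a) + G)/8 = (-4*G + G*a)/8 = -G/2 + G*a/8)
(U(f(2))/V(w(6, 3)))**2 = ((3 - 1*2**2)/(1/((1/8)*3*(-4 + 6))))**2 = ((3 - 1*4)/(1/((1/8)*3*2)))**2 = ((3 - 4)/(1/(3/4)))**2 = (-1/4/3)**2 = (-1*3/4)**2 = (-3/4)**2 = 9/16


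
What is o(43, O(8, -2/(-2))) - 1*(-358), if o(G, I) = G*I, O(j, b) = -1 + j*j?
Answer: 3067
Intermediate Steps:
O(j, b) = -1 + j²
o(43, O(8, -2/(-2))) - 1*(-358) = 43*(-1 + 8²) - 1*(-358) = 43*(-1 + 64) + 358 = 43*63 + 358 = 2709 + 358 = 3067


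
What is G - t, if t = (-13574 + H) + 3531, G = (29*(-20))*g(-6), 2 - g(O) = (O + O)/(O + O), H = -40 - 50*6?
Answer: 9803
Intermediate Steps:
H = -340 (H = -40 - 300 = -340)
g(O) = 1 (g(O) = 2 - (O + O)/(O + O) = 2 - 2*O/(2*O) = 2 - 2*O*1/(2*O) = 2 - 1*1 = 2 - 1 = 1)
G = -580 (G = (29*(-20))*1 = -580*1 = -580)
t = -10383 (t = (-13574 - 340) + 3531 = -13914 + 3531 = -10383)
G - t = -580 - 1*(-10383) = -580 + 10383 = 9803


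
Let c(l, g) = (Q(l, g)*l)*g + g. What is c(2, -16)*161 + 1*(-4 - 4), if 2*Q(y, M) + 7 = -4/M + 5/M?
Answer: 15609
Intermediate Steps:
Q(y, M) = -7/2 + 1/(2*M) (Q(y, M) = -7/2 + (-4/M + 5/M)/2 = -7/2 + 1/(2*M))
c(l, g) = g + l*(1 - 7*g)/2 (c(l, g) = (((1 - 7*g)/(2*g))*l)*g + g = (l*(1 - 7*g)/(2*g))*g + g = l*(1 - 7*g)/2 + g = g + l*(1 - 7*g)/2)
c(2, -16)*161 + 1*(-4 - 4) = (-16 - ½*2*(-1 + 7*(-16)))*161 + 1*(-4 - 4) = (-16 - ½*2*(-1 - 112))*161 + 1*(-8) = (-16 - ½*2*(-113))*161 - 8 = (-16 + 113)*161 - 8 = 97*161 - 8 = 15617 - 8 = 15609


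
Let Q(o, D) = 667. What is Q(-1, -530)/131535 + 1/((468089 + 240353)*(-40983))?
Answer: 6455243406209/1272999171218670 ≈ 0.0050709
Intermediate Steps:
Q(-1, -530)/131535 + 1/((468089 + 240353)*(-40983)) = 667/131535 + 1/((468089 + 240353)*(-40983)) = 667*(1/131535) - 1/40983/708442 = 667/131535 + (1/708442)*(-1/40983) = 667/131535 - 1/29034078486 = 6455243406209/1272999171218670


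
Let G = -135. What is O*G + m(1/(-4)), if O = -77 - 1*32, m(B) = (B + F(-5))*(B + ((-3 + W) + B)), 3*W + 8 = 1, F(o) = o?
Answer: 117965/8 ≈ 14746.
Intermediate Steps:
W = -7/3 (W = -8/3 + (1/3)*1 = -8/3 + 1/3 = -7/3 ≈ -2.3333)
m(B) = (-5 + B)*(-16/3 + 2*B) (m(B) = (B - 5)*(B + ((-3 - 7/3) + B)) = (-5 + B)*(B + (-16/3 + B)) = (-5 + B)*(-16/3 + 2*B))
O = -109 (O = -77 - 32 = -109)
O*G + m(1/(-4)) = -109*(-135) + (80/3 + 2*(1/(-4))**2 - 46/3/(-4)) = 14715 + (80/3 + 2*(-1/4)**2 - 46/3*(-1/4)) = 14715 + (80/3 + 2*(1/16) + 23/6) = 14715 + (80/3 + 1/8 + 23/6) = 14715 + 245/8 = 117965/8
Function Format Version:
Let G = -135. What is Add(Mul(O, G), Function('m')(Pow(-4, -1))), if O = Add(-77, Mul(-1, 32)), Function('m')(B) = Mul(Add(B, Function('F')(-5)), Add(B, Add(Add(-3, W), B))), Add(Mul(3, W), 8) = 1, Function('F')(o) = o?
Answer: Rational(117965, 8) ≈ 14746.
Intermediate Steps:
W = Rational(-7, 3) (W = Add(Rational(-8, 3), Mul(Rational(1, 3), 1)) = Add(Rational(-8, 3), Rational(1, 3)) = Rational(-7, 3) ≈ -2.3333)
Function('m')(B) = Mul(Add(-5, B), Add(Rational(-16, 3), Mul(2, B))) (Function('m')(B) = Mul(Add(B, -5), Add(B, Add(Add(-3, Rational(-7, 3)), B))) = Mul(Add(-5, B), Add(B, Add(Rational(-16, 3), B))) = Mul(Add(-5, B), Add(Rational(-16, 3), Mul(2, B))))
O = -109 (O = Add(-77, -32) = -109)
Add(Mul(O, G), Function('m')(Pow(-4, -1))) = Add(Mul(-109, -135), Add(Rational(80, 3), Mul(2, Pow(Pow(-4, -1), 2)), Mul(Rational(-46, 3), Pow(-4, -1)))) = Add(14715, Add(Rational(80, 3), Mul(2, Pow(Rational(-1, 4), 2)), Mul(Rational(-46, 3), Rational(-1, 4)))) = Add(14715, Add(Rational(80, 3), Mul(2, Rational(1, 16)), Rational(23, 6))) = Add(14715, Add(Rational(80, 3), Rational(1, 8), Rational(23, 6))) = Add(14715, Rational(245, 8)) = Rational(117965, 8)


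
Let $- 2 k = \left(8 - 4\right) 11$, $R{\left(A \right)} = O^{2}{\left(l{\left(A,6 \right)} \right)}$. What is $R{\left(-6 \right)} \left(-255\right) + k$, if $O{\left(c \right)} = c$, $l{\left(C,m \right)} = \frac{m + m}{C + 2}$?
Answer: $-2317$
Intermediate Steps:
$l{\left(C,m \right)} = \frac{2 m}{2 + C}$
$R{\left(A \right)} = \frac{144}{\left(2 + A\right)^{2}}$ ($R{\left(A \right)} = \left(2 \cdot 6 \frac{1}{2 + A}\right)^{2} = \left(\frac{12}{2 + A}\right)^{2} = \frac{144}{\left(2 + A\right)^{2}}$)
$k = -22$ ($k = - \frac{\left(8 - 4\right) 11}{2} = - \frac{4 \cdot 11}{2} = \left(- \frac{1}{2}\right) 44 = -22$)
$R{\left(-6 \right)} \left(-255\right) + k = \frac{144}{\left(2 - 6\right)^{2}} \left(-255\right) - 22 = \frac{144}{16} \left(-255\right) - 22 = 144 \cdot \frac{1}{16} \left(-255\right) - 22 = 9 \left(-255\right) - 22 = -2295 - 22 = -2317$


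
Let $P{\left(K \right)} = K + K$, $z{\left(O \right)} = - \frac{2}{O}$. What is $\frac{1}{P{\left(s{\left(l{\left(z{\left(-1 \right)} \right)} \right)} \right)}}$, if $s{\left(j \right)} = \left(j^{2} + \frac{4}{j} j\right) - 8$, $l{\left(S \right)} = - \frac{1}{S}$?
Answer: $- \frac{2}{15} \approx -0.13333$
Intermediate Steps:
$s{\left(j \right)} = -4 + j^{2}$ ($s{\left(j \right)} = \left(j^{2} + 4\right) - 8 = \left(4 + j^{2}\right) - 8 = -4 + j^{2}$)
$P{\left(K \right)} = 2 K$
$\frac{1}{P{\left(s{\left(l{\left(z{\left(-1 \right)} \right)} \right)} \right)}} = \frac{1}{2 \left(-4 + \left(- \frac{1}{\left(-2\right) \frac{1}{-1}}\right)^{2}\right)} = \frac{1}{2 \left(-4 + \left(- \frac{1}{\left(-2\right) \left(-1\right)}\right)^{2}\right)} = \frac{1}{2 \left(-4 + \left(- \frac{1}{2}\right)^{2}\right)} = \frac{1}{2 \left(-4 + \frac{1}{4}\right)} = \frac{1}{2 \left(- \frac{15}{4}\right)} = \frac{1}{- \frac{15}{2}} = - \frac{2}{15}$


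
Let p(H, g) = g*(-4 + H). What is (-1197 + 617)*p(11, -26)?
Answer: 105560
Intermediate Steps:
(-1197 + 617)*p(11, -26) = (-1197 + 617)*(-26*(-4 + 11)) = -(-15080)*7 = -580*(-182) = 105560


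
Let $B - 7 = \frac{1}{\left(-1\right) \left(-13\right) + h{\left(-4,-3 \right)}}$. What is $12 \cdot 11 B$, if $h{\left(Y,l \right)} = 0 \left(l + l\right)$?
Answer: $\frac{12144}{13} \approx 934.15$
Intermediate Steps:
$h{\left(Y,l \right)} = 0$ ($h{\left(Y,l \right)} = 0 \cdot 2 l = 0$)
$B = \frac{92}{13}$ ($B = 7 + \frac{1}{\left(-1\right) \left(-13\right) + 0} = 7 + \frac{1}{13 + 0} = 7 + \frac{1}{13} = \frac{92}{13} \approx 7.0769$)
$12 \cdot 11 B = 12 \cdot 11 \cdot \frac{92}{13} = 132 \cdot \frac{92}{13} = \frac{12144}{13}$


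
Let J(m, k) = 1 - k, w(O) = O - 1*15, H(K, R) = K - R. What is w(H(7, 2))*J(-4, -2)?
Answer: -30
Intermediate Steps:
w(O) = -15 + O (w(O) = O - 15 = -15 + O)
w(H(7, 2))*J(-4, -2) = (-15 + (7 - 1*2))*(1 - 1*(-2)) = (-15 + (7 - 2))*(1 + 2) = (-15 + 5)*3 = -10*3 = -30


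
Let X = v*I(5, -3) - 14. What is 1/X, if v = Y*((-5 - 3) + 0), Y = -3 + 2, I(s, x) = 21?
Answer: 1/154 ≈ 0.0064935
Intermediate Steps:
Y = -1
v = 8 (v = -((-5 - 3) + 0) = -(-8 + 0) = -1*(-8) = 8)
X = 154 (X = 8*21 - 14 = 168 - 14 = 154)
1/X = 1/154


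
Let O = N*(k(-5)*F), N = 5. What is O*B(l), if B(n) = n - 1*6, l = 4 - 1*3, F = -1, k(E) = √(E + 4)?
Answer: 25*I ≈ 25.0*I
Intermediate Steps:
k(E) = √(4 + E)
l = 1 (l = 4 - 3 = 1)
B(n) = -6 + n (B(n) = n - 6 = -6 + n)
O = -5*I (O = 5*(√(4 - 5)*(-1)) = 5*(√(-1)*(-1)) = 5*(I*(-1)) = 5*(-I) = -5*I ≈ -5.0*I)
O*B(l) = (-5*I)*(-6 + 1) = -5*I*(-5) = 25*I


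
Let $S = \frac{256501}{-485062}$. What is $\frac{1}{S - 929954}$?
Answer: $- \frac{485062}{451085603649} \approx -1.0753 \cdot 10^{-6}$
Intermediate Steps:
$S = - \frac{256501}{485062}$ ($S = 256501 \left(- \frac{1}{485062}\right) = - \frac{256501}{485062} \approx -0.5288$)
$\frac{1}{S - 929954} = \frac{1}{- \frac{256501}{485062} - 929954} = \frac{1}{- \frac{451085603649}{485062}} = - \frac{485062}{451085603649}$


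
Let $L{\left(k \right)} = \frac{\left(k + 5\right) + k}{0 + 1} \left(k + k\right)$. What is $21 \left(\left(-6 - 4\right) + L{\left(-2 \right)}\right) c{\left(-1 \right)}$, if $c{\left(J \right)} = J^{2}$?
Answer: $-294$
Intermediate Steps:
$L{\left(k \right)} = 2 k \left(5 + 2 k\right)$ ($L{\left(k \right)} = \frac{\left(5 + k\right) + k}{1} \cdot 2 k = \left(5 + 2 k\right) 1 \cdot 2 k = \left(5 + 2 k\right) 2 k = 2 k \left(5 + 2 k\right)$)
$21 \left(\left(-6 - 4\right) + L{\left(-2 \right)}\right) c{\left(-1 \right)} = 21 \left(\left(-6 - 4\right) + 2 \left(-2\right) \left(5 + 2 \left(-2\right)\right)\right) \left(-1\right)^{2} = 21 \left(-10 + 2 \left(-2\right) \left(5 - 4\right)\right) 1 = 21 \left(-10 + 2 \left(-2\right) 1\right) 1 = 21 \left(-10 - 4\right) 1 = 21 \left(-14\right) 1 = \left(-294\right) 1 = -294$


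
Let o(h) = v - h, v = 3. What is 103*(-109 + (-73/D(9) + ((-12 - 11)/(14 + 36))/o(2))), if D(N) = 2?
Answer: -375847/25 ≈ -15034.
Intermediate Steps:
o(h) = 3 - h
103*(-109 + (-73/D(9) + ((-12 - 11)/(14 + 36))/o(2))) = 103*(-109 + (-73/2 + ((-12 - 11)/(14 + 36))/(3 - 1*2))) = 103*(-109 + (-73*½ + (-23/50)/(3 - 2))) = 103*(-109 + (-73/2 - 23*1/50/1)) = 103*(-109 + (-73/2 - 23/50*1)) = 103*(-109 + (-73/2 - 23/50)) = 103*(-109 - 924/25) = 103*(-3649/25) = -375847/25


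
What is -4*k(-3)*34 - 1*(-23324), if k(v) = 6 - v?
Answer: 22100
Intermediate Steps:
-4*k(-3)*34 - 1*(-23324) = -4*(6 - 1*(-3))*34 - 1*(-23324) = -4*(6 + 3)*34 + 23324 = -4*9*34 + 23324 = -36*34 + 23324 = -1224 + 23324 = 22100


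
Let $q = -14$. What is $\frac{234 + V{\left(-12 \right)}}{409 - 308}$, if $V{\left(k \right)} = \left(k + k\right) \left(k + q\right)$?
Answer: $\frac{858}{101} \approx 8.4951$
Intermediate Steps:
$V{\left(k \right)} = 2 k \left(-14 + k\right)$ ($V{\left(k \right)} = \left(k + k\right) \left(k - 14\right) = 2 k \left(-14 + k\right)$)
$\frac{234 + V{\left(-12 \right)}}{409 - 308} = \frac{234 + 2 \left(-12\right) \left(-14 - 12\right)}{409 - 308} = \frac{234 + 2 \left(-12\right) \left(-26\right)}{101} = \left(234 + 624\right) \frac{1}{101} = 858 \cdot \frac{1}{101} = \frac{858}{101}$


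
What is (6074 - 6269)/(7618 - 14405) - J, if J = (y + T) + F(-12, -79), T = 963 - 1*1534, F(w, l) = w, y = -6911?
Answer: 50861973/6787 ≈ 7494.0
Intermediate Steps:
T = -571 (T = 963 - 1534 = -571)
J = -7494 (J = (-6911 - 571) - 12 = -7482 - 12 = -7494)
(6074 - 6269)/(7618 - 14405) - J = (6074 - 6269)/(7618 - 14405) - 1*(-7494) = -195/(-6787) + 7494 = -195*(-1/6787) + 7494 = 195/6787 + 7494 = 50861973/6787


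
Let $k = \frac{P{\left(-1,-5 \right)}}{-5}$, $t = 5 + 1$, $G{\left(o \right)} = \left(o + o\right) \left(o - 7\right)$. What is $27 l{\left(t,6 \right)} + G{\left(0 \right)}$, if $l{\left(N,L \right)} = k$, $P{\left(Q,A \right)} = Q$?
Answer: $\frac{27}{5} \approx 5.4$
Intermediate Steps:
$G{\left(o \right)} = 2 o \left(-7 + o\right)$
$t = 6$
$k = \frac{1}{5}$ ($k = - \frac{1}{-5} = \left(-1\right) \left(- \frac{1}{5}\right) = \frac{1}{5} \approx 0.2$)
$l{\left(N,L \right)} = \frac{1}{5}$
$27 l{\left(t,6 \right)} + G{\left(0 \right)} = 27 \cdot \frac{1}{5} + 2 \cdot 0 \left(-7 + 0\right) = \frac{27}{5} + 2 \cdot 0 \left(-7\right) = \frac{27}{5} + 0 = \frac{27}{5}$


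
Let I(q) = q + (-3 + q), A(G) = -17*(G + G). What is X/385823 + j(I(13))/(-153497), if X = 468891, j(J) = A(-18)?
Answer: 71737238151/59222673031 ≈ 1.2113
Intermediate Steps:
A(G) = -34*G
I(q) = -3 + 2*q
j(J) = 612 (j(J) = -34*(-18) = 612)
X/385823 + j(I(13))/(-153497) = 468891/385823 + 612/(-153497) = 468891*(1/385823) + 612*(-1/153497) = 468891/385823 - 612/153497 = 71737238151/59222673031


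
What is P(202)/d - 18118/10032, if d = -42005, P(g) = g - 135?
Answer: -380859367/210697080 ≈ -1.8076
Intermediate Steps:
P(g) = -135 + g
P(202)/d - 18118/10032 = (-135 + 202)/(-42005) - 18118/10032 = 67*(-1/42005) - 18118*1/10032 = -67/42005 - 9059/5016 = -380859367/210697080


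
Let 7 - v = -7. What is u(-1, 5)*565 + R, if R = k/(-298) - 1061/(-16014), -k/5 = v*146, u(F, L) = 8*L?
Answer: 54007533229/2386086 ≈ 22634.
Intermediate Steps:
v = 14 (v = 7 - 1*(-7) = 7 + 7 = 14)
k = -10220 (k = -70*146 = -5*2044 = -10220)
R = 81989629/2386086 (R = -10220/(-298) - 1061/(-16014) = -10220*(-1/298) - 1061*(-1/16014) = 5110/149 + 1061/16014 = 81989629/2386086 ≈ 34.362)
u(-1, 5)*565 + R = (8*5)*565 + 81989629/2386086 = 40*565 + 81989629/2386086 = 22600 + 81989629/2386086 = 54007533229/2386086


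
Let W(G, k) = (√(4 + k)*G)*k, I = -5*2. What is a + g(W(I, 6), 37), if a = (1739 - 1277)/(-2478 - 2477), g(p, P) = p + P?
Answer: 182873/4955 - 60*√10 ≈ -152.83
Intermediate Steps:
I = -10
W(G, k) = G*k*√(4 + k) (W(G, k) = (G*√(4 + k))*k = G*k*√(4 + k))
g(p, P) = P + p
a = -462/4955 (a = 462/(-4955) = 462*(-1/4955) = -462/4955 ≈ -0.093239)
a + g(W(I, 6), 37) = -462/4955 + (37 - 10*6*√(4 + 6)) = -462/4955 + (37 - 10*6*√10) = -462/4955 + (37 - 60*√10) = 182873/4955 - 60*√10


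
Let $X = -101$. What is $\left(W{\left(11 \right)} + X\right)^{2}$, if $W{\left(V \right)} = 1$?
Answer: $10000$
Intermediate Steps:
$\left(W{\left(11 \right)} + X\right)^{2} = \left(1 - 101\right)^{2} = \left(-100\right)^{2} = 10000$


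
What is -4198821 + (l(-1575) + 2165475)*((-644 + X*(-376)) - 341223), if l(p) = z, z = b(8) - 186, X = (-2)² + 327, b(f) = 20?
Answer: -1009737587628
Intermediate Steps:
X = 331 (X = 4 + 327 = 331)
z = -166 (z = 20 - 186 = -166)
l(p) = -166
-4198821 + (l(-1575) + 2165475)*((-644 + X*(-376)) - 341223) = -4198821 + (-166 + 2165475)*((-644 + 331*(-376)) - 341223) = -4198821 + 2165309*((-644 - 124456) - 341223) = -4198821 + 2165309*(-125100 - 341223) = -4198821 + 2165309*(-466323) = -4198821 - 1009733388807 = -1009737587628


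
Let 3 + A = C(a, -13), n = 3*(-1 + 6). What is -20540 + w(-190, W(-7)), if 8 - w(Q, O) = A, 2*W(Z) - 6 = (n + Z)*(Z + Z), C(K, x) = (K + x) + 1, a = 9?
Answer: -20526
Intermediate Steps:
C(K, x) = 1 + K + x
n = 15 (n = 3*5 = 15)
A = -6 (A = -3 + (1 + 9 - 13) = -3 - 3 = -6)
W(Z) = 3 + Z*(15 + Z) (W(Z) = 3 + ((15 + Z)*(Z + Z))/2 = 3 + ((15 + Z)*(2*Z))/2 = 3 + (2*Z*(15 + Z))/2 = 3 + Z*(15 + Z))
w(Q, O) = 14 (w(Q, O) = 8 - 1*(-6) = 8 + 6 = 14)
-20540 + w(-190, W(-7)) = -20540 + 14 = -20526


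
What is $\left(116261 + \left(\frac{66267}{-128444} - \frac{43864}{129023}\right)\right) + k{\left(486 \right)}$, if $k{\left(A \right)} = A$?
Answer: $\frac{1934743976525607}{16572230212} \approx 1.1675 \cdot 10^{5}$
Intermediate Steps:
$\left(116261 + \left(\frac{66267}{-128444} - \frac{43864}{129023}\right)\right) + k{\left(486 \right)} = \left(116261 + \left(\frac{66267}{-128444} - \frac{43864}{129023}\right)\right) + 486 = \left(116261 + \left(66267 \left(- \frac{1}{128444}\right) - \frac{43864}{129023}\right)\right) + 486 = \left(116261 - \frac{14184034757}{16572230212}\right) + 486 = \frac{1926689872642575}{16572230212} + 486 = \frac{1934743976525607}{16572230212}$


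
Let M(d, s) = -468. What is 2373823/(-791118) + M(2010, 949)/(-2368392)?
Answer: -9009251858/3002688369 ≈ -3.0004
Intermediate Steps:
2373823/(-791118) + M(2010, 949)/(-2368392) = 2373823/(-791118) - 468/(-2368392) = 2373823*(-1/791118) - 468*(-1/2368392) = -2373823/791118 + 3/15182 = -9009251858/3002688369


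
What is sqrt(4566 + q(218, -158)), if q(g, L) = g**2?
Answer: sqrt(52090) ≈ 228.23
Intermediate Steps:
sqrt(4566 + q(218, -158)) = sqrt(4566 + 218**2) = sqrt(4566 + 47524) = sqrt(52090)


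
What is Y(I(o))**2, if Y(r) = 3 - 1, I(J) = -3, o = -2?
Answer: 4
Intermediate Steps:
Y(r) = 2
Y(I(o))**2 = 2**2 = 4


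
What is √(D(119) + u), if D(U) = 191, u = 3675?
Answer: √3866 ≈ 62.177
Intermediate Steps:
√(D(119) + u) = √(191 + 3675) = √3866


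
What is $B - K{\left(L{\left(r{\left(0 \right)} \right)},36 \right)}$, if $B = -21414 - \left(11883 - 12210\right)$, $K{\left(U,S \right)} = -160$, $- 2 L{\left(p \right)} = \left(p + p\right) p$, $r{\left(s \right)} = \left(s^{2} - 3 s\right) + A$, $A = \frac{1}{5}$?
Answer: $-20927$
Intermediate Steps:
$A = \frac{1}{5} \approx 0.2$
$r{\left(s \right)} = \frac{1}{5} + s^{2} - 3 s$ ($r{\left(s \right)} = \left(s^{2} - 3 s\right) + \frac{1}{5} = \frac{1}{5} + s^{2} - 3 s$)
$L{\left(p \right)} = - p^{2}$ ($L{\left(p \right)} = - \frac{\left(p + p\right) p}{2} = - \frac{2 p p}{2} = - \frac{2 p^{2}}{2} = - p^{2}$)
$B = -21087$ ($B = -21414 - -327 = -21414 + 327 = -21087$)
$B - K{\left(L{\left(r{\left(0 \right)} \right)},36 \right)} = -21087 - -160 = -21087 + 160 = -20927$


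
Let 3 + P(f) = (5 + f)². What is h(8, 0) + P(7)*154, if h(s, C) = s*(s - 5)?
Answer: 21738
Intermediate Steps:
h(s, C) = s*(-5 + s)
P(f) = -3 + (5 + f)²
h(8, 0) + P(7)*154 = 8*(-5 + 8) + (-3 + (5 + 7)²)*154 = 8*3 + (-3 + 12²)*154 = 24 + (-3 + 144)*154 = 24 + 141*154 = 24 + 21714 = 21738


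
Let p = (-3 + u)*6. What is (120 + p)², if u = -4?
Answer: 6084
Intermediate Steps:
p = -42 (p = (-3 - 4)*6 = -7*6 = -42)
(120 + p)² = (120 - 42)² = 78² = 6084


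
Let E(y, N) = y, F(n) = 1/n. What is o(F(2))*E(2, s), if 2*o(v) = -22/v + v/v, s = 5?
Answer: -43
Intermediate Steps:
o(v) = ½ - 11/v (o(v) = (-22/v + v/v)/2 = (-22/v + 1)/2 = (1 - 22/v)/2 = ½ - 11/v)
o(F(2))*E(2, s) = ((-22 + 1/2)/(2*(1/2)))*2 = ((-22 + ½)/(2*(½)))*2 = ((½)*2*(-43/2))*2 = -43/2*2 = -43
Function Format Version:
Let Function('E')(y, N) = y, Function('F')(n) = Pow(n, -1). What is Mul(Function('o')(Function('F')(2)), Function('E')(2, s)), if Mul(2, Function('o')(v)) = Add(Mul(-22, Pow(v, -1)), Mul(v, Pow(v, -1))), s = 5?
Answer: -43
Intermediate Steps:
Function('o')(v) = Add(Rational(1, 2), Mul(-11, Pow(v, -1))) (Function('o')(v) = Mul(Rational(1, 2), Add(Mul(-22, Pow(v, -1)), Mul(v, Pow(v, -1)))) = Mul(Rational(1, 2), Add(Mul(-22, Pow(v, -1)), 1)) = Mul(Rational(1, 2), Add(1, Mul(-22, Pow(v, -1)))) = Add(Rational(1, 2), Mul(-11, Pow(v, -1))))
Mul(Function('o')(Function('F')(2)), Function('E')(2, s)) = Mul(Mul(Rational(1, 2), Pow(Pow(2, -1), -1), Add(-22, Pow(2, -1))), 2) = Mul(Mul(Rational(1, 2), Pow(Rational(1, 2), -1), Add(-22, Rational(1, 2))), 2) = Mul(Mul(Rational(1, 2), 2, Rational(-43, 2)), 2) = Mul(Rational(-43, 2), 2) = -43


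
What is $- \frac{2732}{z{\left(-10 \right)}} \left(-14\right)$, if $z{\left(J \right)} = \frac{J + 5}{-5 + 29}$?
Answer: $- \frac{917952}{5} \approx -1.8359 \cdot 10^{5}$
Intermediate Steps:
$z{\left(J \right)} = \frac{5}{24} + \frac{J}{24}$ ($z{\left(J \right)} = \frac{5 + J}{24} = \left(5 + J\right) \frac{1}{24} = \frac{5}{24} + \frac{J}{24}$)
$- \frac{2732}{z{\left(-10 \right)}} \left(-14\right) = - \frac{2732}{\frac{5}{24} + \frac{1}{24} \left(-10\right)} \left(-14\right) = - \frac{2732}{\frac{5}{24} - \frac{5}{12}} \left(-14\right) = - \frac{2732}{- \frac{5}{24}} \left(-14\right) = \left(-2732\right) \left(- \frac{24}{5}\right) \left(-14\right) = \frac{65568}{5} \left(-14\right) = - \frac{917952}{5}$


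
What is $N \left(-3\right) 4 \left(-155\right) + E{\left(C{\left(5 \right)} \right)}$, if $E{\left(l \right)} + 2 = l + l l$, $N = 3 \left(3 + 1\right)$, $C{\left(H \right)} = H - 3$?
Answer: $22324$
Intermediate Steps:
$C{\left(H \right)} = -3 + H$
$N = 12$ ($N = 3 \cdot 4 = 12$)
$E{\left(l \right)} = -2 + l + l^{2}$ ($E{\left(l \right)} = -2 + \left(l + l l\right) = -2 + \left(l + l^{2}\right) = -2 + l + l^{2}$)
$N \left(-3\right) 4 \left(-155\right) + E{\left(C{\left(5 \right)} \right)} = 12 \left(-3\right) 4 \left(-155\right) + \left(-2 + \left(-3 + 5\right) + \left(-3 + 5\right)^{2}\right) = \left(-36\right) 4 \left(-155\right) + \left(-2 + 2 + 2^{2}\right) = \left(-144\right) \left(-155\right) + \left(-2 + 2 + 4\right) = 22320 + 4 = 22324$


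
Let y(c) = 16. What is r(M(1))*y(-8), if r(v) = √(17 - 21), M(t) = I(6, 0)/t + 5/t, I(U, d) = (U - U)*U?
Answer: 32*I ≈ 32.0*I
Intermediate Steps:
I(U, d) = 0 (I(U, d) = 0*U = 0)
M(t) = 5/t (M(t) = 0/t + 5/t = 0 + 5/t = 5/t)
r(v) = 2*I (r(v) = √(-4) = 2*I)
r(M(1))*y(-8) = (2*I)*16 = 32*I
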